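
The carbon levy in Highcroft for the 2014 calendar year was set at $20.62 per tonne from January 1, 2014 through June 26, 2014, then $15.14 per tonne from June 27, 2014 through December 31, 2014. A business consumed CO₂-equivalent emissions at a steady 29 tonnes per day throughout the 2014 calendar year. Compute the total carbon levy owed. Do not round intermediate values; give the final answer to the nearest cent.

January 1 – June 26, 2014: 177 days × 29 tonnes/day = 5,133 tonnes at $20.62/tonne → $105,842.46
June 27 – December 31, 2014: 188 days × 29 tonnes/day = 5,452 tonnes at $15.14/tonne → $82,543.28

$188,385.74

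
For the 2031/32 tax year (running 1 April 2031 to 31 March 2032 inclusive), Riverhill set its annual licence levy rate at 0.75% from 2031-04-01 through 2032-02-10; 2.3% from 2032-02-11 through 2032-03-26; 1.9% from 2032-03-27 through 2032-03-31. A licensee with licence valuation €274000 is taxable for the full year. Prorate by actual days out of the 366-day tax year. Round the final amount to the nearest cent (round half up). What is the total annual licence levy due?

€2620.22

2031-04-01 to 2032-02-10: 316 days at 0.75% → €274000 × 0.75% × 316/366 = €1774.2623
2032-02-11 to 2032-03-26: 45 days at 2.3% → €274000 × 2.3% × 45/366 = €774.8361
2032-03-27 to 2032-03-31: 5 days at 1.9% → €274000 × 1.9% × 5/366 = €71.1202
Total = €2620.2186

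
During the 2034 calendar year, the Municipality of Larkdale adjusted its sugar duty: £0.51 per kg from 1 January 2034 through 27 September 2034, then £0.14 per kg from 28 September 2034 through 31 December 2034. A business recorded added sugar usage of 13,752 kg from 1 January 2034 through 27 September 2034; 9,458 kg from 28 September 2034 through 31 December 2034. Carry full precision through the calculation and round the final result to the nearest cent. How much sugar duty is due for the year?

1 January – 27 September 2034: 13,752 kg at £0.51/kg → £7013.52
28 September – 31 December 2034: 9,458 kg at £0.14/kg → £1324.12

£8337.64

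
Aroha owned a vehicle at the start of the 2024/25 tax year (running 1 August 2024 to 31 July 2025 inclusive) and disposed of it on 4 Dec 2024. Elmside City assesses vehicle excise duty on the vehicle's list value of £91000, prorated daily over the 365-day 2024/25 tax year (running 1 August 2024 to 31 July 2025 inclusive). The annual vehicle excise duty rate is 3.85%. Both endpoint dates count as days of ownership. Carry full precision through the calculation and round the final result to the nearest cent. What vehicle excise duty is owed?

Days held (1 Aug – 4 Dec 2024): 126 out of 365
Tax = £91000 × 3.85% × 126/365 = £1209.4274

£1209.43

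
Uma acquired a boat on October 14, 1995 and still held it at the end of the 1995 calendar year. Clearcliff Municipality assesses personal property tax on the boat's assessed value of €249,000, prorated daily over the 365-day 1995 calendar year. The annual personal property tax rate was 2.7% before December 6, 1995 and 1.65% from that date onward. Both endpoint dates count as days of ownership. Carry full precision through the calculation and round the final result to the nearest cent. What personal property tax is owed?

October 14 – December 5, 1995: 53 days at 2.7% → €249,000 × 2.7% × 53/365 = €976.2164
December 6 – December 31, 1995: 26 days at 1.65% → €249,000 × 1.65% × 26/365 = €292.6603
Total = €1,268.8767

€1,268.88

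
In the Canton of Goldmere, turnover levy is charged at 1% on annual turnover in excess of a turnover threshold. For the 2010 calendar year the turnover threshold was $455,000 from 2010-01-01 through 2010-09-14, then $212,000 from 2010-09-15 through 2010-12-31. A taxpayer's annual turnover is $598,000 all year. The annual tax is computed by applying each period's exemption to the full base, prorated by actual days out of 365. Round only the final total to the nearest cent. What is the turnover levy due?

$2,149.01

2010-01-01 to 2010-09-14: 257 days, exemption $455,000 → ($598,000 − $455,000) × 1% × 257/365 = $1,006.8767
2010-09-15 to 2010-12-31: 108 days, exemption $212,000 → ($598,000 − $212,000) × 1% × 108/365 = $1,142.1370
Total = $2,149.0137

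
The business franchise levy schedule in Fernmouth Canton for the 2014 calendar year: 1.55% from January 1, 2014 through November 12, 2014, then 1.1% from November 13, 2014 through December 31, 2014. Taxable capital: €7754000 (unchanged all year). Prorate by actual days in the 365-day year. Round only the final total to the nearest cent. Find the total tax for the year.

€115502.73

January 1 – November 12, 2014: 316 days at 1.55% → €7754000 × 1.55% × 316/365 = €104052.3068
November 13 – December 31, 2014: 49 days at 1.1% → €7754000 × 1.1% × 49/365 = €11450.4274
Total = €115502.7342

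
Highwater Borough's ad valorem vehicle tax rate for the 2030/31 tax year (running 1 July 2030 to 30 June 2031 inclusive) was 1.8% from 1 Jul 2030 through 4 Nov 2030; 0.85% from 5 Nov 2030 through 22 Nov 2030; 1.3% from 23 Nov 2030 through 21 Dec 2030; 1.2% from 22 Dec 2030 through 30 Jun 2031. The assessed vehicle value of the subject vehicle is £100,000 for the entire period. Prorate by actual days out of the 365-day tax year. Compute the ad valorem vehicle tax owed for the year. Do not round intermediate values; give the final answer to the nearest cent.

£1,399.45

1 Jul – 4 Nov 2030: 127 days at 1.8% → £100,000 × 1.8% × 127/365 = £626.3014
5 Nov – 22 Nov 2030: 18 days at 0.85% → £100,000 × 0.85% × 18/365 = £41.9178
23 Nov – 21 Dec 2030: 29 days at 1.3% → £100,000 × 1.3% × 29/365 = £103.2877
22 Dec 2030 – 30 Jun 2031: 191 days at 1.2% → £100,000 × 1.2% × 191/365 = £627.9452
Total = £1,399.4521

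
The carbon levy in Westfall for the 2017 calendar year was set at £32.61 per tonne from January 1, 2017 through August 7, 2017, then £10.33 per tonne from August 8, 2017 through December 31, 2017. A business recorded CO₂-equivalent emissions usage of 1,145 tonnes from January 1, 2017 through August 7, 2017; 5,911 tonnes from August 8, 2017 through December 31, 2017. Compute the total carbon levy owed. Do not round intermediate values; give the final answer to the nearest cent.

January 1 – August 7, 2017: 1,145 tonnes at £32.61/tonne → £37,338.45
August 8 – December 31, 2017: 5,911 tonnes at £10.33/tonne → £61,060.63

£98,399.08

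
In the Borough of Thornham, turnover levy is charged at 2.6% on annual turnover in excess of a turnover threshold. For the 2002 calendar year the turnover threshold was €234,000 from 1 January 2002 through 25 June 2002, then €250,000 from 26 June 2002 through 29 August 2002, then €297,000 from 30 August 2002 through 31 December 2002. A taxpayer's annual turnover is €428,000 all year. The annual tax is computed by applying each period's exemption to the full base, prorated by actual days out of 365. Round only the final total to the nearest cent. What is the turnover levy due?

1 January – 25 June 2002: 176 days, exemption €234,000 → (€428,000 − €234,000) × 2.6% × 176/365 = €2,432.1753
26 June – 29 August 2002: 65 days, exemption €250,000 → (€428,000 − €250,000) × 2.6% × 65/365 = €824.1644
30 August – 31 December 2002: 124 days, exemption €297,000 → (€428,000 − €297,000) × 2.6% × 124/365 = €1,157.1068
Total = €4,413.4466

€4,413.45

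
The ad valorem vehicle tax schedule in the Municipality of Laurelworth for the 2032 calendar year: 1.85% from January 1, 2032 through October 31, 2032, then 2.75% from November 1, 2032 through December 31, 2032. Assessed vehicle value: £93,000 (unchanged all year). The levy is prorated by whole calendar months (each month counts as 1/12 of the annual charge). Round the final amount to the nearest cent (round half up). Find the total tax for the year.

January 1 – October 31, 2032: 10 months at 1.85% → £93,000 × 1.85% × 10/12 = £1,433.7500
November 1 – December 31, 2032: 2 months at 2.75% → £93,000 × 2.75% × 2/12 = £426.2500
Total = £1,860.0000

£1,860.00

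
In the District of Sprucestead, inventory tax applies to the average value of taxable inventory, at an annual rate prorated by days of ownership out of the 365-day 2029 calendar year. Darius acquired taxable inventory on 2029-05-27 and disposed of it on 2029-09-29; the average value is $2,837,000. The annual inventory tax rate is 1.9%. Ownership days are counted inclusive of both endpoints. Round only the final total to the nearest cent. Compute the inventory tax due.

Days held (2029-05-27 to 2029-09-29): 126 out of 365
Tax = $2,837,000 × 1.9% × 126/365 = $18,607.6110

$18,607.61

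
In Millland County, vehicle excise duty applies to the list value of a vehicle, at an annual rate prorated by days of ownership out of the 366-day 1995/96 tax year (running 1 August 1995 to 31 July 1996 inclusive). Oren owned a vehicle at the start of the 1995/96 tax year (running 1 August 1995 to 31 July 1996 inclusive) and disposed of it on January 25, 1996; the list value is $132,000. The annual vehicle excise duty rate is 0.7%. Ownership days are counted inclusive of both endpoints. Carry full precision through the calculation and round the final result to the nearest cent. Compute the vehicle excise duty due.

$449.38

Days held (August 1, 1995 – January 25, 1996): 178 out of 366
Tax = $132,000 × 0.7% × 178/366 = $449.3770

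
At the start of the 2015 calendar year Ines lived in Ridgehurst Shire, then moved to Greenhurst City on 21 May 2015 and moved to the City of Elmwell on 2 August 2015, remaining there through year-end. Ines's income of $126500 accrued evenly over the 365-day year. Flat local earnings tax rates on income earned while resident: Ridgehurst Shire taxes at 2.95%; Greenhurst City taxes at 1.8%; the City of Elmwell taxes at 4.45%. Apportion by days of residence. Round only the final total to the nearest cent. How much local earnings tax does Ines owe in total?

$4230.99

Ridgehurst Shire, 1 January – 20 May 2015: 140 days → $126500 × 2.95% × 140/365 = $1431.3562
Greenhurst City, 21 May – 1 August 2015: 73 days → $126500 × 1.8% × 73/365 = $455.4000
The City of Elmwell, 2 August – 31 December 2015: 152 days → $126500 × 4.45% × 152/365 = $2344.2356
Total = $4230.9918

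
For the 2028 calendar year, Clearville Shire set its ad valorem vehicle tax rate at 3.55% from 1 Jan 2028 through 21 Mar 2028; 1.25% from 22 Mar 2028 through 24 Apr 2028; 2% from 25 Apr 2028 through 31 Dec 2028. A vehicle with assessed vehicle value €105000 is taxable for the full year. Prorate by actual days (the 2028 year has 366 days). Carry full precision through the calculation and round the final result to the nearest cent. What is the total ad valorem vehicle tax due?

€2387.03

1 Jan – 21 Mar 2028: 81 days at 3.55% → €105000 × 3.55% × 81/366 = €824.9385
22 Mar – 24 Apr 2028: 34 days at 1.25% → €105000 × 1.25% × 34/366 = €121.9262
25 Apr – 31 Dec 2028: 251 days at 2% → €105000 × 2% × 251/366 = €1440.1639
Total = €2387.0287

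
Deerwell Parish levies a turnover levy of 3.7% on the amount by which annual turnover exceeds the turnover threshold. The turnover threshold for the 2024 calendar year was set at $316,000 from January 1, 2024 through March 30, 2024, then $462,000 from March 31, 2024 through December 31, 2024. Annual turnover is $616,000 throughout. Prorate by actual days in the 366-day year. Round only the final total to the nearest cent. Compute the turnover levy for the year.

January 1 – March 30, 2024: 90 days, exemption $316,000 → ($616,000 − $316,000) × 3.7% × 90/366 = $2,729.5082
March 31 – December 31, 2024: 276 days, exemption $462,000 → ($616,000 − $462,000) × 3.7% × 276/366 = $4,296.8525
Total = $7,026.3607

$7,026.36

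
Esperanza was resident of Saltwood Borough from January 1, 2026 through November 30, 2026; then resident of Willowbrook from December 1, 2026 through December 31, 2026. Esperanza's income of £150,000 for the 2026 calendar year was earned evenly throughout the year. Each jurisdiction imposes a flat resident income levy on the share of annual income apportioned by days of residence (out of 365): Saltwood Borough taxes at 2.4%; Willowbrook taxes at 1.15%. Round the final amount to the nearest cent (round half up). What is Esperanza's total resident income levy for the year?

£3,440.75

Saltwood Borough, January 1 – November 30, 2026: 334 days → £150,000 × 2.4% × 334/365 = £3,294.2466
Willowbrook, December 1 – December 31, 2026: 31 days → £150,000 × 1.15% × 31/365 = £146.5068
Total = £3,440.7534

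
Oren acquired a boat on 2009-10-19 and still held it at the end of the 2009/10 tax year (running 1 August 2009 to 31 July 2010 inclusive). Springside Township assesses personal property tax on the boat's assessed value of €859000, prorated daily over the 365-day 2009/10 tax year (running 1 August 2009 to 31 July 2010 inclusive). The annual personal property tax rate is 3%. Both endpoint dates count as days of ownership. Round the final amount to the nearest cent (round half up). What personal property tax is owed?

Days held (2009-10-19 to 2010-07-31): 286 out of 365
Tax = €859000 × 3% × 286/365 = €20192.3836

€20192.38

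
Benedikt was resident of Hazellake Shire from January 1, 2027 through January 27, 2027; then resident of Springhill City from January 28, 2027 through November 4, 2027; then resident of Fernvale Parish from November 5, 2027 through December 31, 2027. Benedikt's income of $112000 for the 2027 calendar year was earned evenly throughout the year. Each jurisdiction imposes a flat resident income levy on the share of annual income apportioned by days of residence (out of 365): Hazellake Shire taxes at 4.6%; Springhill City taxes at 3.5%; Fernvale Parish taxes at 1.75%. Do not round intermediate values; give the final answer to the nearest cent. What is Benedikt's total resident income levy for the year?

Hazellake Shire, January 1 – January 27, 2027: 27 days → $112000 × 4.6% × 27/365 = $381.1068
Springhill City, January 28 – November 4, 2027: 281 days → $112000 × 3.5% × 281/365 = $3017.8630
Fernvale Parish, November 5 – December 31, 2027: 57 days → $112000 × 1.75% × 57/365 = $306.0822
Total = $3705.0521

$3705.05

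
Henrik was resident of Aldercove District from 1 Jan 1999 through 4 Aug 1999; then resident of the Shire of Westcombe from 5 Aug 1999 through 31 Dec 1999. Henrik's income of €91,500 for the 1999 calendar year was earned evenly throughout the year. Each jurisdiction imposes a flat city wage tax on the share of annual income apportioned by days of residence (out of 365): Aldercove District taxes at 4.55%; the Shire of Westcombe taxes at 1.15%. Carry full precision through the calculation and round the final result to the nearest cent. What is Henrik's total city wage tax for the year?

€2,893.28

Aldercove District, 1 Jan – 4 Aug 1999: 216 days → €91,500 × 4.55% × 216/365 = €2,463.7315
The Shire of Westcombe, 5 Aug – 31 Dec 1999: 149 days → €91,500 × 1.15% × 149/365 = €429.5486
Total = €2,893.2801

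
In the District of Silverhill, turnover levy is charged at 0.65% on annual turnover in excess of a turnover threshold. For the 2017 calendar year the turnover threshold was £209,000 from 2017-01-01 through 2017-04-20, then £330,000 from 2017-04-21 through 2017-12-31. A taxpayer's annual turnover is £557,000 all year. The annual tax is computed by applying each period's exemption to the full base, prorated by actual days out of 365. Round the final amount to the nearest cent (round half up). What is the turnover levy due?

2017-01-01 to 2017-04-20: 110 days, exemption £209,000 → (£557,000 − £209,000) × 0.65% × 110/365 = £681.6986
2017-04-21 to 2017-12-31: 255 days, exemption £330,000 → (£557,000 − £330,000) × 0.65% × 255/365 = £1,030.8288
Total = £1,712.5274

£1,712.53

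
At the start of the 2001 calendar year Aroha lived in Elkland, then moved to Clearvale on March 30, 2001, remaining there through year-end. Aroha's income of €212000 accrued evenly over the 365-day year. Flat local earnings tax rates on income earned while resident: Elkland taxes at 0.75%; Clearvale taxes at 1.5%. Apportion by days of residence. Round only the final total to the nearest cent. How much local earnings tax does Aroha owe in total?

€2796.66

Elkland, January 1 – March 29, 2001: 88 days → €212000 × 0.75% × 88/365 = €383.3425
Clearvale, March 30 – December 31, 2001: 277 days → €212000 × 1.5% × 277/365 = €2413.3151
Total = €2796.6575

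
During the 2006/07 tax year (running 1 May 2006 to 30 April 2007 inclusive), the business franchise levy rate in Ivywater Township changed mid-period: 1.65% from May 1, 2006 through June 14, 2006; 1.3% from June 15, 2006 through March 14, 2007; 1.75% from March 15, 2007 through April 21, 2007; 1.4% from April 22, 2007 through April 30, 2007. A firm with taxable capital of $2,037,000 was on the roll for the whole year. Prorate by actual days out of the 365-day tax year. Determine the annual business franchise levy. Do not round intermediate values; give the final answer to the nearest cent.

$28,364.53

May 1 – June 14, 2006: 45 days at 1.65% → $2,037,000 × 1.65% × 45/365 = $4,143.7603
June 15, 2006 – March 14, 2007: 273 days at 1.3% → $2,037,000 × 1.3% × 273/365 = $19,806.3370
March 15 – April 21, 2007: 38 days at 1.75% → $2,037,000 × 1.75% × 38/365 = $3,711.2466
April 22 – April 30, 2007: 9 days at 1.4% → $2,037,000 × 1.4% × 9/365 = $703.1836
Total = $28,364.5274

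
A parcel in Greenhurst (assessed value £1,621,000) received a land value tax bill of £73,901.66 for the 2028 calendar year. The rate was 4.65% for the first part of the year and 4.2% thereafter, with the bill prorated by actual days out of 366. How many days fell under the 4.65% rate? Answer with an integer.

Let d = days at the first rate; then 366 − d days at the second rate.
£1,621,000 × [4.65%·d + 4.2%·(366−d)] / 366 = £73,901.66
Solving gives d = 292, so the new rate took effect on 19 Oct 2028.

292 days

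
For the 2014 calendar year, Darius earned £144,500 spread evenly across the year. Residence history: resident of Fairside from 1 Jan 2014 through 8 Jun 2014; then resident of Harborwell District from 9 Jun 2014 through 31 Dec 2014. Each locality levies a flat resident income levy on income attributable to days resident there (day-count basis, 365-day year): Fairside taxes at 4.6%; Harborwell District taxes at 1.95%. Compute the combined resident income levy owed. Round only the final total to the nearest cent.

Fairside, 1 Jan – 8 Jun 2014: 159 days → £144,500 × 4.6% × 159/365 = £2,895.5425
Harborwell District, 9 Jun – 31 Dec 2014: 206 days → £144,500 × 1.95% × 206/365 = £1,590.2918
Total = £4,485.8342

£4,485.83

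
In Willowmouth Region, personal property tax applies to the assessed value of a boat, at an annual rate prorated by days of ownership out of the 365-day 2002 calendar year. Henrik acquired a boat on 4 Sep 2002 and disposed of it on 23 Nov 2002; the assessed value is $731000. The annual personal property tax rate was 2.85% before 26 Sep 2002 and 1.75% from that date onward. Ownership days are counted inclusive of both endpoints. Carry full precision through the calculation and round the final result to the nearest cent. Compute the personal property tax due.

$3323.55

4 Sep – 25 Sep 2002: 22 days at 2.85% → $731000 × 2.85% × 22/365 = $1255.7178
26 Sep – 23 Nov 2002: 59 days at 1.75% → $731000 × 1.75% × 59/365 = $2067.8288
Total = $3323.5466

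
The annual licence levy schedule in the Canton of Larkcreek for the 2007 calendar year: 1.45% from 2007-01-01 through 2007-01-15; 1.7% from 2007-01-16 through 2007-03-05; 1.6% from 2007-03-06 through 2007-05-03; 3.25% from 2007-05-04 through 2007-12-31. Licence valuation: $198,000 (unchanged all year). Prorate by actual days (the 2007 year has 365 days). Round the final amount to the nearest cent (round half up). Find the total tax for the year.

2007-01-01 to 2007-01-15: 15 days at 1.45% → $198,000 × 1.45% × 15/365 = $117.9863
2007-01-16 to 2007-03-05: 49 days at 1.7% → $198,000 × 1.7% × 49/365 = $451.8740
2007-03-06 to 2007-05-03: 59 days at 1.6% → $198,000 × 1.6% × 59/365 = $512.0877
2007-05-04 to 2007-12-31: 242 days at 3.25% → $198,000 × 3.25% × 242/365 = $4,266.4932
Total = $5,348.4411

$5,348.44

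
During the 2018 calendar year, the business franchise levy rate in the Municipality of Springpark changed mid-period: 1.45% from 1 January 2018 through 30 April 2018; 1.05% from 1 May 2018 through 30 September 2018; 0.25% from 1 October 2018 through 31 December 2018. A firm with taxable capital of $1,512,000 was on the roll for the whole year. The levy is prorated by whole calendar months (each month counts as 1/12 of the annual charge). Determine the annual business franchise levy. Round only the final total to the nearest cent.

1 January – 30 April 2018: 4 months at 1.45% → $1,512,000 × 1.45% × 4/12 = $7,308.0000
1 May – 30 September 2018: 5 months at 1.05% → $1,512,000 × 1.05% × 5/12 = $6,615.0000
1 October – 31 December 2018: 3 months at 0.25% → $1,512,000 × 0.25% × 3/12 = $945.0000
Total = $14,868.0000

$14,868.00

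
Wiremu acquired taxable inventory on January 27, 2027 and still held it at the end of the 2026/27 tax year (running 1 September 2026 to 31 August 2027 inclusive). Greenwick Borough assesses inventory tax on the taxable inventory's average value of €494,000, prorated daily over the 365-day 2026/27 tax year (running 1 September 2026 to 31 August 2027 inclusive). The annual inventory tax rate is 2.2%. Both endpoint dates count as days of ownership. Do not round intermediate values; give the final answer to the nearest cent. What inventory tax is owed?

Days held (January 27 – August 31, 2027): 217 out of 365
Tax = €494,000 × 2.2% × 217/365 = €6,461.2493

€6,461.25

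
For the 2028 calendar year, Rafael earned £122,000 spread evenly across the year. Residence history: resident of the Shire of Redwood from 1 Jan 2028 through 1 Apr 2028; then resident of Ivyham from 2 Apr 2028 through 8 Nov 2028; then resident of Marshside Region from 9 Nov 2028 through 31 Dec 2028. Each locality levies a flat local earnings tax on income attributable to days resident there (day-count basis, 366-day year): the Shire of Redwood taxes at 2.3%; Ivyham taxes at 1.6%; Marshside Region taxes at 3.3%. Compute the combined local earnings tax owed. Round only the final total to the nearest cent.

The Shire of Redwood, 1 Jan – 1 Apr 2028: 92 days → £122,000 × 2.3% × 92/366 = £705.3333
Ivyham, 2 Apr – 8 Nov 2028: 221 days → £122,000 × 1.6% × 221/366 = £1,178.6667
Marshside Region, 9 Nov – 31 Dec 2028: 53 days → £122,000 × 3.3% × 53/366 = £583.0000
Total = £2,467.0000

£2,467.00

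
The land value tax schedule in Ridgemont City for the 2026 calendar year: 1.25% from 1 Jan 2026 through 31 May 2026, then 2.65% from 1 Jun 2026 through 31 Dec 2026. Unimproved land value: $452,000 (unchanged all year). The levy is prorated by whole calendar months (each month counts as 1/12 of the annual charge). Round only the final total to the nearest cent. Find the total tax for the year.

1 Jan – 31 May 2026: 5 months at 1.25% → $452,000 × 1.25% × 5/12 = $2,354.1667
1 Jun – 31 Dec 2026: 7 months at 2.65% → $452,000 × 2.65% × 7/12 = $6,987.1667
Total = $9,341.3333

$9,341.33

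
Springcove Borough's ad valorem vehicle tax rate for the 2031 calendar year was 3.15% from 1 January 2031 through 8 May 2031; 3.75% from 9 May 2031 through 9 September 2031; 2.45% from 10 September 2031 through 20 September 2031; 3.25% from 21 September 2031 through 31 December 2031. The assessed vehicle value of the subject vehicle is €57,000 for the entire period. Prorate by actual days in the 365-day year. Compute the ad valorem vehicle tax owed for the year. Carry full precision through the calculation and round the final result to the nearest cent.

€1,915.59

1 January – 8 May 2031: 128 days at 3.15% → €57,000 × 3.15% × 128/365 = €629.6548
9 May – 9 September 2031: 124 days at 3.75% → €57,000 × 3.75% × 124/365 = €726.1644
10 September – 20 September 2031: 11 days at 2.45% → €57,000 × 2.45% × 11/365 = €42.0863
21 September – 31 December 2031: 102 days at 3.25% → €57,000 × 3.25% × 102/365 = €517.6849
Total = €1,915.5904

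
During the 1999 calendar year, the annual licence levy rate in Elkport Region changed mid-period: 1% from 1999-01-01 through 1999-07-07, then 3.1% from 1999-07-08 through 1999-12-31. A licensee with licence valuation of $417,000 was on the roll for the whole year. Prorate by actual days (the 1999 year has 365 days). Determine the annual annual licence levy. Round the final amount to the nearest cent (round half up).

1999-01-01 to 1999-07-07: 188 days at 1% → $417,000 × 1% × 188/365 = $2,147.8356
1999-07-08 to 1999-12-31: 177 days at 3.1% → $417,000 × 3.1% × 177/365 = $6,268.7096
Total = $8,416.5452

$8,416.55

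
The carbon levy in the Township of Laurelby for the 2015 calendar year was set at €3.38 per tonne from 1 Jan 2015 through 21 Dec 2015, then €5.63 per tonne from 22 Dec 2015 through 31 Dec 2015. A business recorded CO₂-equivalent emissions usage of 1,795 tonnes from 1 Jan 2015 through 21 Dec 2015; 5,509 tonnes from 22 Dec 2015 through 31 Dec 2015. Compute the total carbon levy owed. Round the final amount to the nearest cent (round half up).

1 Jan – 21 Dec 2015: 1,795 tonnes at €3.38/tonne → €6,067.10
22 Dec – 31 Dec 2015: 5,509 tonnes at €5.63/tonne → €31,015.67

€37,082.77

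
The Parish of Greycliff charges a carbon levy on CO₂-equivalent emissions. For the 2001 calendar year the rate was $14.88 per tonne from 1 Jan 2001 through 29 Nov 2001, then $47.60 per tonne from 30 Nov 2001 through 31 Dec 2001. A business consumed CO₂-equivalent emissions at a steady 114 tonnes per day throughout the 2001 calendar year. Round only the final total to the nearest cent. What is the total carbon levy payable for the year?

$738519.36

1 Jan – 29 Nov 2001: 333 days × 114 tonnes/day = 37,962 tonnes at $14.88/tonne → $564874.56
30 Nov – 31 Dec 2001: 32 days × 114 tonnes/day = 3,648 tonnes at $47.60/tonne → $173644.80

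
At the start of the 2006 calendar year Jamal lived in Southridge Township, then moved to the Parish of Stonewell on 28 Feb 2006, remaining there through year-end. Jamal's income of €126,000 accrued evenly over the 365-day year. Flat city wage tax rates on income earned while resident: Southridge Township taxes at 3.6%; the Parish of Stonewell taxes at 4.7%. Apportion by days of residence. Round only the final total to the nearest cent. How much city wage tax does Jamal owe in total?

Southridge Township, 1 Jan – 27 Feb 2006: 58 days → €126,000 × 3.6% × 58/365 = €720.7890
The Parish of Stonewell, 28 Feb – 31 Dec 2006: 307 days → €126,000 × 4.7% × 307/365 = €4,980.9699
Total = €5,701.7589

€5,701.76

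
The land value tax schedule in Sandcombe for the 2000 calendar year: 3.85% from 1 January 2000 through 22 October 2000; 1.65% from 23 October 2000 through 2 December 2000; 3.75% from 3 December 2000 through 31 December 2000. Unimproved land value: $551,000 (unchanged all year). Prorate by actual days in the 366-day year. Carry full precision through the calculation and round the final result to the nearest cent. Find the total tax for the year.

1 January – 22 October 2000: 296 days at 3.85% → $551,000 × 3.85% × 296/366 = $17,156.2732
23 October – 2 December 2000: 41 days at 1.65% → $551,000 × 1.65% × 41/366 = $1,018.4467
3 December – 31 December 2000: 29 days at 3.75% → $551,000 × 3.75% × 29/366 = $1,637.1926
Total = $19,811.9126

$19,811.91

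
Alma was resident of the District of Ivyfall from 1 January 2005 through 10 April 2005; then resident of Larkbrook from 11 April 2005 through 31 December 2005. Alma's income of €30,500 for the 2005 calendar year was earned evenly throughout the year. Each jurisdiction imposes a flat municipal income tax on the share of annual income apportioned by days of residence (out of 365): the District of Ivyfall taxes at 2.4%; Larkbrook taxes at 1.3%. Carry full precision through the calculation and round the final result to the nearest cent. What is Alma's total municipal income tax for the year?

The District of Ivyfall, 1 January – 10 April 2005: 100 days → €30,500 × 2.4% × 100/365 = €200.5479
Larkbrook, 11 April – 31 December 2005: 265 days → €30,500 × 1.3% × 265/365 = €287.8699
Total = €488.4178

€488.42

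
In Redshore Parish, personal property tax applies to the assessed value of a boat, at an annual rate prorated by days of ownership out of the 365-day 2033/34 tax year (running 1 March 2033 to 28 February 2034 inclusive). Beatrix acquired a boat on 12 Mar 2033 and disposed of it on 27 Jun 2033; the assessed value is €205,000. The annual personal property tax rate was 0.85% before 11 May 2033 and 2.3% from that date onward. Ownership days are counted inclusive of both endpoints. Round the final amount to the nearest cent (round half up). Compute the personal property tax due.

12 Mar – 10 May 2033: 60 days at 0.85% → €205,000 × 0.85% × 60/365 = €286.4384
11 May – 27 Jun 2033: 48 days at 2.3% → €205,000 × 2.3% × 48/365 = €620.0548
Total = €906.4932

€906.49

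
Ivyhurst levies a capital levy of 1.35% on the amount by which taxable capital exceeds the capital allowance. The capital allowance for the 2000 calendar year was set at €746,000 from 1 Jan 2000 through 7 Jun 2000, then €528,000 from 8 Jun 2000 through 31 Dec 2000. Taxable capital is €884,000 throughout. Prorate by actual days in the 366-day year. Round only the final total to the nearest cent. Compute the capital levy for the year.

€3,527.48

1 Jan – 7 Jun 2000: 159 days, exemption €746,000 → (€884,000 − €746,000) × 1.35% × 159/366 = €809.3361
8 Jun – 31 Dec 2000: 207 days, exemption €528,000 → (€884,000 − €528,000) × 1.35% × 207/366 = €2,718.1475
Total = €3,527.4836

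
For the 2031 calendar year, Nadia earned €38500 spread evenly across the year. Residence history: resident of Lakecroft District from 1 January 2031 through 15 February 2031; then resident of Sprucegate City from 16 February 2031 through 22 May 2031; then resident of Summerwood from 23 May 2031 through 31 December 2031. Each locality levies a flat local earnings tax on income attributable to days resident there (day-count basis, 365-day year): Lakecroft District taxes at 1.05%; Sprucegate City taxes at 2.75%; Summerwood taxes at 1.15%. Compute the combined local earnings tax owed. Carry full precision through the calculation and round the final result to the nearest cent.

Lakecroft District, 1 January – 15 February 2031: 46 days → €38500 × 1.05% × 46/365 = €50.9466
Sprucegate City, 16 February – 22 May 2031: 96 days → €38500 × 2.75% × 96/365 = €278.4658
Summerwood, 23 May – 31 December 2031: 223 days → €38500 × 1.15% × 223/365 = €270.5021
Total = €599.9144

€599.91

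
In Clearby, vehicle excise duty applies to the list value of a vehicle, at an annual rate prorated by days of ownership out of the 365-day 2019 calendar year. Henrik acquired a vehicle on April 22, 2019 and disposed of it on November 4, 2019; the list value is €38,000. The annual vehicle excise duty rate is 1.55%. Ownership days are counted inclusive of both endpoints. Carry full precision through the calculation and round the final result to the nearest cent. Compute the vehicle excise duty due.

€317.90

Days held (April 22 – November 4, 2019): 197 out of 365
Tax = €38,000 × 1.55% × 197/365 = €317.8986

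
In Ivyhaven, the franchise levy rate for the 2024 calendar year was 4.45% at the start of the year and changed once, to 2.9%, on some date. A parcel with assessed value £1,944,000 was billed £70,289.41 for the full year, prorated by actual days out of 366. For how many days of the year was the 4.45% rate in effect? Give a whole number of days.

169 days

Let d = days at the first rate; then 366 − d days at the second rate.
£1,944,000 × [4.45%·d + 2.9%·(366−d)] / 366 = £70,289.41
Solving gives d = 169, so the new rate took effect on June 18, 2024.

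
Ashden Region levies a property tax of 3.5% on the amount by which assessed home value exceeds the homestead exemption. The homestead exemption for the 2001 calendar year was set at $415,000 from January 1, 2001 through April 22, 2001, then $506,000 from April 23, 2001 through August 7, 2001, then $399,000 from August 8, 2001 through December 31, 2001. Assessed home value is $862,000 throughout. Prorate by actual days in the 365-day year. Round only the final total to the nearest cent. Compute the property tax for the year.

$14,935.32

January 1 – April 22, 2001: 112 days, exemption $415,000 → ($862,000 − $415,000) × 3.5% × 112/365 = $4,800.6575
April 23 – August 7, 2001: 107 days, exemption $506,000 → ($862,000 − $506,000) × 3.5% × 107/365 = $3,652.6575
August 8 – December 31, 2001: 146 days, exemption $399,000 → ($862,000 − $399,000) × 3.5% × 146/365 = $6,482.0000
Total = $14,935.3151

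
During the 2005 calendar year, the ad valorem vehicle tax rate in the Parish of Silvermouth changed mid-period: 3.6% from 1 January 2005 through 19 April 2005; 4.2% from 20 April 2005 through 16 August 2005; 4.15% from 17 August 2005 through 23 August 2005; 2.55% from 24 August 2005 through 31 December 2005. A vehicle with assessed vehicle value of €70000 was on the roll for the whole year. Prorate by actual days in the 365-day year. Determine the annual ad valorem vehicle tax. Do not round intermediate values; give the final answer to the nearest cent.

1 January – 19 April 2005: 109 days at 3.6% → €70000 × 3.6% × 109/365 = €752.5479
20 April – 16 August 2005: 119 days at 4.2% → €70000 × 4.2% × 119/365 = €958.5205
17 August – 23 August 2005: 7 days at 4.15% → €70000 × 4.15% × 7/365 = €55.7123
24 August – 31 December 2005: 130 days at 2.55% → €70000 × 2.55% × 130/365 = €635.7534
Total = €2402.5342

€2402.53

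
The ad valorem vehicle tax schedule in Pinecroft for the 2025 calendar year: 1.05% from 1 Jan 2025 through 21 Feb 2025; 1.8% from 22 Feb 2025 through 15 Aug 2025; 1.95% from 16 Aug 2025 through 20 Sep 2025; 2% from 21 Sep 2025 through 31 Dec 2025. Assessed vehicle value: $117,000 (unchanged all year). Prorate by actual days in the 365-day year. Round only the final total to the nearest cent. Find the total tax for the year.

$2,063.69

1 Jan – 21 Feb 2025: 52 days at 1.05% → $117,000 × 1.05% × 52/365 = $175.0192
22 Feb – 15 Aug 2025: 175 days at 1.8% → $117,000 × 1.8% × 175/365 = $1,009.7260
16 Aug – 20 Sep 2025: 36 days at 1.95% → $117,000 × 1.95% × 36/365 = $225.0247
21 Sep – 31 Dec 2025: 102 days at 2% → $117,000 × 2% × 102/365 = $653.9178
Total = $2,063.6877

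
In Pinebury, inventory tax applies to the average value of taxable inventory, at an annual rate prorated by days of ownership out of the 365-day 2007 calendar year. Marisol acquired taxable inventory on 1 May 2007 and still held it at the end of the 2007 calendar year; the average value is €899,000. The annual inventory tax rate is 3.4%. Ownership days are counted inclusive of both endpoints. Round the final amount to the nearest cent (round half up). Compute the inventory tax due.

Days held (1 May – 31 December 2007): 245 out of 365
Tax = €899,000 × 3.4% × 245/365 = €20,516.9041

€20,516.90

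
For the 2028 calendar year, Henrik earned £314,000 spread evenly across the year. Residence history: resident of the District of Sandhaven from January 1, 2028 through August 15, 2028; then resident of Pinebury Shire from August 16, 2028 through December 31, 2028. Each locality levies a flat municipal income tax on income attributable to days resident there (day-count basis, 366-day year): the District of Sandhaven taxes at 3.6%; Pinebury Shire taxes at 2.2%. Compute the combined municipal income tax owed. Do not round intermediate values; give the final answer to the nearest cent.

£9,646.49

The District of Sandhaven, January 1 – August 15, 2028: 228 days → £314,000 × 3.6% × 228/366 = £7,041.8361
Pinebury Shire, August 16 – December 31, 2028: 138 days → £314,000 × 2.2% × 138/366 = £2,604.6557
Total = £9,646.4918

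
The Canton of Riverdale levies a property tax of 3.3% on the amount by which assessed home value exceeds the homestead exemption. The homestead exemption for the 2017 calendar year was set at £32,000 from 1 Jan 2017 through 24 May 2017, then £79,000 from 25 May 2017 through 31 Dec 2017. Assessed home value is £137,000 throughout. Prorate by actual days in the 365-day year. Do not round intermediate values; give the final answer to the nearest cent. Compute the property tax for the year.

1 Jan – 24 May 2017: 144 days, exemption £32,000 → (£137,000 − £32,000) × 3.3% × 144/365 = £1,367.0137
25 May – 31 Dec 2017: 221 days, exemption £79,000 → (£137,000 − £79,000) × 3.3% × 221/365 = £1,158.8877
Total = £2,525.9014

£2,525.90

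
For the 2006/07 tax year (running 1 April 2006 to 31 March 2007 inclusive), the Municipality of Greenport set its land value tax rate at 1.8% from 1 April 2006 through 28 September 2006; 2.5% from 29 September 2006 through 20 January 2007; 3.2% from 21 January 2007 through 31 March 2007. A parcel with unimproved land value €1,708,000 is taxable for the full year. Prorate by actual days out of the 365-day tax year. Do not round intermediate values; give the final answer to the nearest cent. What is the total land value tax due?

1 April – 28 September 2006: 181 days at 1.8% → €1,708,000 × 1.8% × 181/365 = €15,245.6548
29 September 2006 – 20 January 2007: 114 days at 2.5% → €1,708,000 × 2.5% × 114/365 = €13,336.4384
21 January – 31 March 2007: 70 days at 3.2% → €1,708,000 × 3.2% × 70/365 = €10,481.9726
Total = €39,064.0658

€39,064.07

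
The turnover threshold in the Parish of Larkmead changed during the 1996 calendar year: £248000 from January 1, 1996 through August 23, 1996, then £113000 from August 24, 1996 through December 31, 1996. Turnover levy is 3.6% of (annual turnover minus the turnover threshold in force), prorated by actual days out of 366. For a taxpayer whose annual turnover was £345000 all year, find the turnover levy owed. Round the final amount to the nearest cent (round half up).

January 1 – August 23, 1996: 236 days, exemption £248000 → (£345000 − £248000) × 3.6% × 236/366 = £2251.6721
August 24 – December 31, 1996: 130 days, exemption £113000 → (£345000 − £113000) × 3.6% × 130/366 = £2966.5574
Total = £5218.2295

£5218.23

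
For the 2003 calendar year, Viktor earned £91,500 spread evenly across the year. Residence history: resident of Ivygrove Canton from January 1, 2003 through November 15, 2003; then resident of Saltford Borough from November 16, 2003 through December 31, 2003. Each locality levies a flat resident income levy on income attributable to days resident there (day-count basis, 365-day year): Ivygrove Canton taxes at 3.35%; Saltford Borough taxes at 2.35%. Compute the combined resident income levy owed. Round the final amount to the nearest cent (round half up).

£2,949.93

Ivygrove Canton, January 1 – November 15, 2003: 319 days → £91,500 × 3.35% × 319/365 = £2,678.9445
Saltford Borough, November 16 – December 31, 2003: 46 days → £91,500 × 2.35% × 46/365 = £270.9904
Total = £2,949.9349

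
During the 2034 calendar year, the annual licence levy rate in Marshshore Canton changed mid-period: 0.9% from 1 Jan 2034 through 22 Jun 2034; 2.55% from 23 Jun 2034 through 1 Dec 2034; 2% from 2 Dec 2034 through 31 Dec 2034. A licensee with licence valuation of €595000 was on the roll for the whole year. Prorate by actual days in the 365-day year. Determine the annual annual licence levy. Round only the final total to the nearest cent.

€10250.30

1 Jan – 22 Jun 2034: 173 days at 0.9% → €595000 × 0.9% × 173/365 = €2538.1233
23 Jun – 1 Dec 2034: 162 days at 2.55% → €595000 × 2.55% × 162/365 = €6734.0959
2 Dec – 31 Dec 2034: 30 days at 2% → €595000 × 2% × 30/365 = €978.0822
Total = €10250.3014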